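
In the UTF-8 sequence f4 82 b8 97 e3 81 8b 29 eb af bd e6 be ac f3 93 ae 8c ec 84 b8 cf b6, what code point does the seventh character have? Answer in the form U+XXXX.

Offset 0: leading byte 0xF4 = 11110100 → 4-byte char #1 = F4 82 B8 97.
Offset 4: leading byte 0xE3 = 11100011 → 3-byte char #2 = E3 81 8B.
Offset 7: leading byte 0x29 = 00101001 → 1-byte char #3 = 29.
Offset 8: leading byte 0xEB = 11101011 → 3-byte char #4 = EB AF BD.
Offset 11: leading byte 0xE6 = 11100110 → 3-byte char #5 = E6 BE AC.
Offset 14: leading byte 0xF3 = 11110011 → 4-byte char #6 = F3 93 AE 8C.
Offset 18: leading byte 0xEC = 11101100 → 3-byte char #7 = EC 84 B8.
Leading byte 0xEC = 11101100 matches 1110xxxx → 3-byte sequence.
Byte 1: 0xEC = 11101100, payload 1100 (4 bits).
Byte 2: 0x84 = 10000100 (10xxxxxx ✓), payload 000100.
Byte 3: 0xB8 = 10111000 (10xxxxxx ✓), payload 111000.
Concatenate: 1100000100111000 = 0xC138 (16 bits → U+C138).

U+C138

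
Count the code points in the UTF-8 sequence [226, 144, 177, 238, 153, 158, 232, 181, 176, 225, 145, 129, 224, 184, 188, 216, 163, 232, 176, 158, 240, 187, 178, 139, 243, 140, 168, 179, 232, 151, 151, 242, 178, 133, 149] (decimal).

11

Byte at offset 0: 0xE2 = 11100010 → 3-byte char (#1). Advance 3.
Byte at offset 3: 0xEE = 11101110 → 3-byte char (#2). Advance 3.
Byte at offset 6: 0xE8 = 11101000 → 3-byte char (#3). Advance 3.
Byte at offset 9: 0xE1 = 11100001 → 3-byte char (#4). Advance 3.
Byte at offset 12: 0xE0 = 11100000 → 3-byte char (#5). Advance 3.
Byte at offset 15: 0xD8 = 11011000 → 2-byte char (#6). Advance 2.
Byte at offset 17: 0xE8 = 11101000 → 3-byte char (#7). Advance 3.
Byte at offset 20: 0xF0 = 11110000 → 4-byte char (#8). Advance 4.
Byte at offset 24: 0xF3 = 11110011 → 4-byte char (#9). Advance 4.
Byte at offset 28: 0xE8 = 11101000 → 3-byte char (#10). Advance 3.
Byte at offset 31: 0xF2 = 11110010 → 4-byte char (#11). Advance 4.
Reached end at offset 35 after 11 code points.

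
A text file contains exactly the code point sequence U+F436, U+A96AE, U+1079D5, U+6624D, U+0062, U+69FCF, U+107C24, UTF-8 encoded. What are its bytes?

EF 90 B6 F2 A9 9A AE F4 87 A7 95 F1 A6 89 8D 62 F1 A9 BF 8F F4 87 B0 A4

U+F436: 3-byte form → EF 90 B6.
U+A96AE: 4-byte form → F2 A9 9A AE.
U+1079D5: 4-byte form → F4 87 A7 95.
U+6624D: 4-byte form → F1 A6 89 8D.
U+0062: 1-byte form → 62.
U+69FCF: 4-byte form → F1 A9 BF 8F.
U+107C24: 4-byte form → F4 87 B0 A4.
Concatenated (24 bytes): EF 90 B6 F2 A9 9A AE F4 87 A7 95 F1 A6 89 8D 62 F1 A9 BF 8F F4 87 B0 A4.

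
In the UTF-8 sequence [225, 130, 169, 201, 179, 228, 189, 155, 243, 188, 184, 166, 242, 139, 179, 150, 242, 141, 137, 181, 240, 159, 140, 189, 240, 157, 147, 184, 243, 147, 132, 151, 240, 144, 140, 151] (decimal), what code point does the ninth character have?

Offset 0: leading byte 0xE1 = 11100001 → 3-byte char #1 = E1 82 A9.
Offset 3: leading byte 0xC9 = 11001001 → 2-byte char #2 = C9 B3.
Offset 5: leading byte 0xE4 = 11100100 → 3-byte char #3 = E4 BD 9B.
Offset 8: leading byte 0xF3 = 11110011 → 4-byte char #4 = F3 BC B8 A6.
Offset 12: leading byte 0xF2 = 11110010 → 4-byte char #5 = F2 8B B3 96.
Offset 16: leading byte 0xF2 = 11110010 → 4-byte char #6 = F2 8D 89 B5.
Offset 20: leading byte 0xF0 = 11110000 → 4-byte char #7 = F0 9F 8C BD.
Offset 24: leading byte 0xF0 = 11110000 → 4-byte char #8 = F0 9D 93 B8.
Offset 28: leading byte 0xF3 = 11110011 → 4-byte char #9 = F3 93 84 97.
Leading byte 0xF3 = 11110011 matches 11110xxx → 4-byte sequence.
Byte 1: 0xF3 = 11110011, payload 011 (3 bits).
Byte 2: 0x93 = 10010011 (10xxxxxx ✓), payload 010011.
Byte 3: 0x84 = 10000100 (10xxxxxx ✓), payload 000100.
Byte 4: 0x97 = 10010111 (10xxxxxx ✓), payload 010111.
Concatenate: 011010011000100010111 = 0xD3117 (21 bits → U+D3117).

U+D3117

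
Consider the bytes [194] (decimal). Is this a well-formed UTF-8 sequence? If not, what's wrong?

Leading byte 0xC2 = 11000010 → 2-byte form, but only 1 byte is present.

invalid (sequence truncated)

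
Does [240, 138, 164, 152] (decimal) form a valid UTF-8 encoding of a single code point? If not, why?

invalid (overlong encoding)

Leading byte 0xF0 = 11110000 → 4-byte form.
Continuation bytes all match 10xxxxxx. Payload decodes to 0xA918.
But 0xA918 < 0x10000, the minimum for a 4-byte sequence — this is an overlong encoding.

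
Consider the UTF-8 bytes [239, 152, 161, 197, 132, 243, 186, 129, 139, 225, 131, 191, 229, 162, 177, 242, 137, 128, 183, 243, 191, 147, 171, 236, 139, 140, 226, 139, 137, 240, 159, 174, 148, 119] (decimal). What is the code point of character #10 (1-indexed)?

Offset 0: leading byte 0xEF = 11101111 → 3-byte char #1 = EF 98 A1.
Offset 3: leading byte 0xC5 = 11000101 → 2-byte char #2 = C5 84.
Offset 5: leading byte 0xF3 = 11110011 → 4-byte char #3 = F3 BA 81 8B.
Offset 9: leading byte 0xE1 = 11100001 → 3-byte char #4 = E1 83 BF.
Offset 12: leading byte 0xE5 = 11100101 → 3-byte char #5 = E5 A2 B1.
Offset 15: leading byte 0xF2 = 11110010 → 4-byte char #6 = F2 89 80 B7.
Offset 19: leading byte 0xF3 = 11110011 → 4-byte char #7 = F3 BF 93 AB.
Offset 23: leading byte 0xEC = 11101100 → 3-byte char #8 = EC 8B 8C.
Offset 26: leading byte 0xE2 = 11100010 → 3-byte char #9 = E2 8B 89.
Offset 29: leading byte 0xF0 = 11110000 → 4-byte char #10 = F0 9F AE 94.
Leading byte 0xF0 = 11110000 matches 11110xxx → 4-byte sequence.
Byte 1: 0xF0 = 11110000, payload 000 (3 bits).
Byte 2: 0x9F = 10011111 (10xxxxxx ✓), payload 011111.
Byte 3: 0xAE = 10101110 (10xxxxxx ✓), payload 101110.
Byte 4: 0x94 = 10010100 (10xxxxxx ✓), payload 010100.
Concatenate: 000011111101110010100 = 0x1FB94 (21 bits → U+1FB94).

U+1FB94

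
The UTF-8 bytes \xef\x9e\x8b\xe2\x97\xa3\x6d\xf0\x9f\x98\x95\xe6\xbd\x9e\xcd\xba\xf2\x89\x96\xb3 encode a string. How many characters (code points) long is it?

7

Byte at offset 0: 0xEF = 11101111 → 3-byte char (#1). Advance 3.
Byte at offset 3: 0xE2 = 11100010 → 3-byte char (#2). Advance 3.
Byte at offset 6: 0x6D = 01101101 → 1-byte char (#3). Advance 1.
Byte at offset 7: 0xF0 = 11110000 → 4-byte char (#4). Advance 4.
Byte at offset 11: 0xE6 = 11100110 → 3-byte char (#5). Advance 3.
Byte at offset 14: 0xCD = 11001101 → 2-byte char (#6). Advance 2.
Byte at offset 16: 0xF2 = 11110010 → 4-byte char (#7). Advance 4.
Reached end at offset 20 after 7 code points.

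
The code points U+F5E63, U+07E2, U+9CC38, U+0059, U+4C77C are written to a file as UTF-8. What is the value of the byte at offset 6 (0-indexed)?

U+F5E63 → 4-byte form F3 B5 B9 A3 at offsets 0–3.
U+07E2 → 2-byte form DF A2 at offsets 4–5.
U+9CC38 → 4-byte form F2 9C B0 B8 at offsets 6–9.
Offset 6 falls in char 3's range; it's byte 1 of F2 9C B0 B8 = 0xF2.

0xF2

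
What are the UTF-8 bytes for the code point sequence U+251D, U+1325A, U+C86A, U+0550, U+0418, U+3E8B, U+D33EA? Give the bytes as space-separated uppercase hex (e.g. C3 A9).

E2 94 9D F0 93 89 9A EC A1 AA D5 90 D0 98 E3 BA 8B F3 93 8F AA

U+251D: 3-byte form → E2 94 9D.
U+1325A: 4-byte form → F0 93 89 9A.
U+C86A: 3-byte form → EC A1 AA.
U+0550: 2-byte form → D5 90.
U+0418: 2-byte form → D0 98.
U+3E8B: 3-byte form → E3 BA 8B.
U+D33EA: 4-byte form → F3 93 8F AA.
Concatenated (21 bytes): E2 94 9D F0 93 89 9A EC A1 AA D5 90 D0 98 E3 BA 8B F3 93 8F AA.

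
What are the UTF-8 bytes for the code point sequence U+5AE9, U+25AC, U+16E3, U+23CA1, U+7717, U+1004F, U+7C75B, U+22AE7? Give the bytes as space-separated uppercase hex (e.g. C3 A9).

U+5AE9: 3-byte form → E5 AB A9.
U+25AC: 3-byte form → E2 96 AC.
U+16E3: 3-byte form → E1 9B A3.
U+23CA1: 4-byte form → F0 A3 B2 A1.
U+7717: 3-byte form → E7 9C 97.
U+1004F: 4-byte form → F0 90 81 8F.
U+7C75B: 4-byte form → F1 BC 9D 9B.
U+22AE7: 4-byte form → F0 A2 AB A7.
Concatenated (28 bytes): E5 AB A9 E2 96 AC E1 9B A3 F0 A3 B2 A1 E7 9C 97 F0 90 81 8F F1 BC 9D 9B F0 A2 AB A7.

E5 AB A9 E2 96 AC E1 9B A3 F0 A3 B2 A1 E7 9C 97 F0 90 81 8F F1 BC 9D 9B F0 A2 AB A7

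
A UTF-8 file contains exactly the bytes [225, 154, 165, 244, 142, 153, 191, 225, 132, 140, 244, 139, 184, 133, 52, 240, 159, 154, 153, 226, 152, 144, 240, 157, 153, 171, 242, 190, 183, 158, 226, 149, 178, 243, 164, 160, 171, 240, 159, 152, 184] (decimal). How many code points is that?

12

Byte at offset 0: 0xE1 = 11100001 → 3-byte char (#1). Advance 3.
Byte at offset 3: 0xF4 = 11110100 → 4-byte char (#2). Advance 4.
Byte at offset 7: 0xE1 = 11100001 → 3-byte char (#3). Advance 3.
Byte at offset 10: 0xF4 = 11110100 → 4-byte char (#4). Advance 4.
Byte at offset 14: 0x34 = 00110100 → 1-byte char (#5). Advance 1.
Byte at offset 15: 0xF0 = 11110000 → 4-byte char (#6). Advance 4.
Byte at offset 19: 0xE2 = 11100010 → 3-byte char (#7). Advance 3.
Byte at offset 22: 0xF0 = 11110000 → 4-byte char (#8). Advance 4.
Byte at offset 26: 0xF2 = 11110010 → 4-byte char (#9). Advance 4.
Byte at offset 30: 0xE2 = 11100010 → 3-byte char (#10). Advance 3.
Byte at offset 33: 0xF3 = 11110011 → 4-byte char (#11). Advance 4.
Byte at offset 37: 0xF0 = 11110000 → 4-byte char (#12). Advance 4.
Reached end at offset 41 after 12 code points.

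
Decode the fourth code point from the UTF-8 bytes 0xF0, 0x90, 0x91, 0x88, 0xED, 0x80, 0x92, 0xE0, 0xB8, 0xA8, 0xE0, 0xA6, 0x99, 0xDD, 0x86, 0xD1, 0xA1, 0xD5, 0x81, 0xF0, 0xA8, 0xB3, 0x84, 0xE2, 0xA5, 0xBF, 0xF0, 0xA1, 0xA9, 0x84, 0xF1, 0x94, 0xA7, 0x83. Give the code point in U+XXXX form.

Offset 0: leading byte 0xF0 = 11110000 → 4-byte char #1 = F0 90 91 88.
Offset 4: leading byte 0xED = 11101101 → 3-byte char #2 = ED 80 92.
Offset 7: leading byte 0xE0 = 11100000 → 3-byte char #3 = E0 B8 A8.
Offset 10: leading byte 0xE0 = 11100000 → 3-byte char #4 = E0 A6 99.
Leading byte 0xE0 = 11100000 matches 1110xxxx → 3-byte sequence.
Byte 1: 0xE0 = 11100000, payload 0000 (4 bits).
Byte 2: 0xA6 = 10100110 (10xxxxxx ✓), payload 100110.
Byte 3: 0x99 = 10011001 (10xxxxxx ✓), payload 011001.
Concatenate: 0000100110011001 = 0x999 (16 bits → U+0999).

U+0999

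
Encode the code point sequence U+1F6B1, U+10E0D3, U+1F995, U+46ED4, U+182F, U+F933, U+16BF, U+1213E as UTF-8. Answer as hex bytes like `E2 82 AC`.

F0 9F 9A B1 F4 8E 83 93 F0 9F A6 95 F1 86 BB 94 E1 A0 AF EF A4 B3 E1 9A BF F0 92 84 BE

U+1F6B1: 4-byte form → F0 9F 9A B1.
U+10E0D3: 4-byte form → F4 8E 83 93.
U+1F995: 4-byte form → F0 9F A6 95.
U+46ED4: 4-byte form → F1 86 BB 94.
U+182F: 3-byte form → E1 A0 AF.
U+F933: 3-byte form → EF A4 B3.
U+16BF: 3-byte form → E1 9A BF.
U+1213E: 4-byte form → F0 92 84 BE.
Concatenated (29 bytes): F0 9F 9A B1 F4 8E 83 93 F0 9F A6 95 F1 86 BB 94 E1 A0 AF EF A4 B3 E1 9A BF F0 92 84 BE.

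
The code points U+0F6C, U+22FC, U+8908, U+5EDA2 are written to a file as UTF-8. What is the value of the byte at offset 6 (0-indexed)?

0xE8

U+0F6C → 3-byte form E0 BD AC at offsets 0–2.
U+22FC → 3-byte form E2 8B BC at offsets 3–5.
U+8908 → 3-byte form E8 A4 88 at offsets 6–8.
Offset 6 falls in char 3's range; it's byte 1 of E8 A4 88 = 0xE8.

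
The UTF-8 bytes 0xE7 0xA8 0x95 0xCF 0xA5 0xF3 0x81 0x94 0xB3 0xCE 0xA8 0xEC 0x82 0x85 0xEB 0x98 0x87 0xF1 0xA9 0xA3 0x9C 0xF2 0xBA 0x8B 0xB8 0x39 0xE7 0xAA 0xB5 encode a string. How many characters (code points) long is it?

Byte at offset 0: 0xE7 = 11100111 → 3-byte char (#1). Advance 3.
Byte at offset 3: 0xCF = 11001111 → 2-byte char (#2). Advance 2.
Byte at offset 5: 0xF3 = 11110011 → 4-byte char (#3). Advance 4.
Byte at offset 9: 0xCE = 11001110 → 2-byte char (#4). Advance 2.
Byte at offset 11: 0xEC = 11101100 → 3-byte char (#5). Advance 3.
Byte at offset 14: 0xEB = 11101011 → 3-byte char (#6). Advance 3.
Byte at offset 17: 0xF1 = 11110001 → 4-byte char (#7). Advance 4.
Byte at offset 21: 0xF2 = 11110010 → 4-byte char (#8). Advance 4.
Byte at offset 25: 0x39 = 00111001 → 1-byte char (#9). Advance 1.
Byte at offset 26: 0xE7 = 11100111 → 3-byte char (#10). Advance 3.
Reached end at offset 29 after 10 code points.

10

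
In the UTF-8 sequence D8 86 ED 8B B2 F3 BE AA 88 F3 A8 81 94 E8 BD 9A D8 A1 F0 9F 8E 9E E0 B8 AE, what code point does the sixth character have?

U+0621

Offset 0: leading byte 0xD8 = 11011000 → 2-byte char #1 = D8 86.
Offset 2: leading byte 0xED = 11101101 → 3-byte char #2 = ED 8B B2.
Offset 5: leading byte 0xF3 = 11110011 → 4-byte char #3 = F3 BE AA 88.
Offset 9: leading byte 0xF3 = 11110011 → 4-byte char #4 = F3 A8 81 94.
Offset 13: leading byte 0xE8 = 11101000 → 3-byte char #5 = E8 BD 9A.
Offset 16: leading byte 0xD8 = 11011000 → 2-byte char #6 = D8 A1.
Leading byte 0xD8 = 11011000 matches 110xxxxx → 2-byte sequence.
Byte 1: 0xD8 = 11011000, payload 11000 (5 bits).
Byte 2: 0xA1 = 10100001 (10xxxxxx ✓), payload 100001.
Concatenate: 11000100001 = 0x621 (11 bits → U+0621).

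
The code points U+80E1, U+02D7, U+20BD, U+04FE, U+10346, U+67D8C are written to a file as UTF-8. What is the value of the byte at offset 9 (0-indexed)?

U+80E1 → 3-byte form E8 83 A1 at offsets 0–2.
U+02D7 → 2-byte form CB 97 at offsets 3–4.
U+20BD → 3-byte form E2 82 BD at offsets 5–7.
U+04FE → 2-byte form D3 BE at offsets 8–9.
Offset 9 falls in char 4's range; it's byte 2 of D3 BE = 0xBE.

0xBE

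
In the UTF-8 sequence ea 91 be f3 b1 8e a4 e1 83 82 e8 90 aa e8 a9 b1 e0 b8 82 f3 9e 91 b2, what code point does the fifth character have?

Offset 0: leading byte 0xEA = 11101010 → 3-byte char #1 = EA 91 BE.
Offset 3: leading byte 0xF3 = 11110011 → 4-byte char #2 = F3 B1 8E A4.
Offset 7: leading byte 0xE1 = 11100001 → 3-byte char #3 = E1 83 82.
Offset 10: leading byte 0xE8 = 11101000 → 3-byte char #4 = E8 90 AA.
Offset 13: leading byte 0xE8 = 11101000 → 3-byte char #5 = E8 A9 B1.
Leading byte 0xE8 = 11101000 matches 1110xxxx → 3-byte sequence.
Byte 1: 0xE8 = 11101000, payload 1000 (4 bits).
Byte 2: 0xA9 = 10101001 (10xxxxxx ✓), payload 101001.
Byte 3: 0xB1 = 10110001 (10xxxxxx ✓), payload 110001.
Concatenate: 1000101001110001 = 0x8A71 (16 bits → U+8A71).

U+8A71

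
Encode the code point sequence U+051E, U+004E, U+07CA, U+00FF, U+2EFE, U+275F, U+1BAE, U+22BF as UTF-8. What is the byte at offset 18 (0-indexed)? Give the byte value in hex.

0xBF

U+051E → 2-byte form D4 9E at offsets 0–1.
U+004E → 1-byte form 4E at offsets 2–2.
U+07CA → 2-byte form DF 8A at offsets 3–4.
U+00FF → 2-byte form C3 BF at offsets 5–6.
U+2EFE → 3-byte form E2 BB BE at offsets 7–9.
U+275F → 3-byte form E2 9D 9F at offsets 10–12.
U+1BAE → 3-byte form E1 AE AE at offsets 13–15.
U+22BF → 3-byte form E2 8A BF at offsets 16–18.
Offset 18 falls in char 8's range; it's byte 3 of E2 8A BF = 0xBF.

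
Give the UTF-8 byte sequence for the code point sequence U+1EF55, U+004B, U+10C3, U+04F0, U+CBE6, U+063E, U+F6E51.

F0 9E BD 95 4B E1 83 83 D3 B0 EC AF A6 D8 BE F3 B6 B9 91

U+1EF55: 4-byte form → F0 9E BD 95.
U+004B: 1-byte form → 4B.
U+10C3: 3-byte form → E1 83 83.
U+04F0: 2-byte form → D3 B0.
U+CBE6: 3-byte form → EC AF A6.
U+063E: 2-byte form → D8 BE.
U+F6E51: 4-byte form → F3 B6 B9 91.
Concatenated (19 bytes): F0 9E BD 95 4B E1 83 83 D3 B0 EC AF A6 D8 BE F3 B6 B9 91.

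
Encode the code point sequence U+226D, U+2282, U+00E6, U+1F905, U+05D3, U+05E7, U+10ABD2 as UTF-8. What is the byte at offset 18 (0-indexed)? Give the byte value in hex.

0xAF

U+226D → 3-byte form E2 89 AD at offsets 0–2.
U+2282 → 3-byte form E2 8A 82 at offsets 3–5.
U+00E6 → 2-byte form C3 A6 at offsets 6–7.
U+1F905 → 4-byte form F0 9F A4 85 at offsets 8–11.
U+05D3 → 2-byte form D7 93 at offsets 12–13.
U+05E7 → 2-byte form D7 A7 at offsets 14–15.
U+10ABD2 → 4-byte form F4 8A AF 92 at offsets 16–19.
Offset 18 falls in char 7's range; it's byte 3 of F4 8A AF 92 = 0xAF.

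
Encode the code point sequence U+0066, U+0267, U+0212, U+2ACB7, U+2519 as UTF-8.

U+0066: 1-byte form → 66.
U+0267: 2-byte form → C9 A7.
U+0212: 2-byte form → C8 92.
U+2ACB7: 4-byte form → F0 AA B2 B7.
U+2519: 3-byte form → E2 94 99.
Concatenated (12 bytes): 66 C9 A7 C8 92 F0 AA B2 B7 E2 94 99.

66 C9 A7 C8 92 F0 AA B2 B7 E2 94 99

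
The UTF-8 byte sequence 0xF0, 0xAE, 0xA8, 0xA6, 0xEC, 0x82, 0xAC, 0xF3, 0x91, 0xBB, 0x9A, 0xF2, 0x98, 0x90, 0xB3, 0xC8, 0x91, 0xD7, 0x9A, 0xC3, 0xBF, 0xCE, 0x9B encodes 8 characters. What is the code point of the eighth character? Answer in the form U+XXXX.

U+039B

Offset 0: leading byte 0xF0 = 11110000 → 4-byte char #1 = F0 AE A8 A6.
Offset 4: leading byte 0xEC = 11101100 → 3-byte char #2 = EC 82 AC.
Offset 7: leading byte 0xF3 = 11110011 → 4-byte char #3 = F3 91 BB 9A.
Offset 11: leading byte 0xF2 = 11110010 → 4-byte char #4 = F2 98 90 B3.
Offset 15: leading byte 0xC8 = 11001000 → 2-byte char #5 = C8 91.
Offset 17: leading byte 0xD7 = 11010111 → 2-byte char #6 = D7 9A.
Offset 19: leading byte 0xC3 = 11000011 → 2-byte char #7 = C3 BF.
Offset 21: leading byte 0xCE = 11001110 → 2-byte char #8 = CE 9B.
Leading byte 0xCE = 11001110 matches 110xxxxx → 2-byte sequence.
Byte 1: 0xCE = 11001110, payload 01110 (5 bits).
Byte 2: 0x9B = 10011011 (10xxxxxx ✓), payload 011011.
Concatenate: 01110011011 = 0x39B (11 bits → U+039B).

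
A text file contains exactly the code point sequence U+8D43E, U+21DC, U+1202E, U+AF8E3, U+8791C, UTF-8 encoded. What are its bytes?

F2 8D 90 BE E2 87 9C F0 92 80 AE F2 AF A3 A3 F2 87 A4 9C

U+8D43E: 4-byte form → F2 8D 90 BE.
U+21DC: 3-byte form → E2 87 9C.
U+1202E: 4-byte form → F0 92 80 AE.
U+AF8E3: 4-byte form → F2 AF A3 A3.
U+8791C: 4-byte form → F2 87 A4 9C.
Concatenated (19 bytes): F2 8D 90 BE E2 87 9C F0 92 80 AE F2 AF A3 A3 F2 87 A4 9C.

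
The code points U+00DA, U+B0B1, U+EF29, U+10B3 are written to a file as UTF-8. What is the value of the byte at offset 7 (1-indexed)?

1-indexed offset 7 is 0-indexed offset 6.
U+00DA → 2-byte form C3 9A at offsets 0–1.
U+B0B1 → 3-byte form EB 82 B1 at offsets 2–4.
U+EF29 → 3-byte form EE BC A9 at offsets 5–7.
Offset 6 falls in char 3's range; it's byte 2 of EE BC A9 = 0xBC.

0xBC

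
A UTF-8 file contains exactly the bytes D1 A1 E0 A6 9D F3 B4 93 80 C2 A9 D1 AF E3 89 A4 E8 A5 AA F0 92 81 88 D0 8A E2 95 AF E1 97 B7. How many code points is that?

Byte at offset 0: 0xD1 = 11010001 → 2-byte char (#1). Advance 2.
Byte at offset 2: 0xE0 = 11100000 → 3-byte char (#2). Advance 3.
Byte at offset 5: 0xF3 = 11110011 → 4-byte char (#3). Advance 4.
Byte at offset 9: 0xC2 = 11000010 → 2-byte char (#4). Advance 2.
Byte at offset 11: 0xD1 = 11010001 → 2-byte char (#5). Advance 2.
Byte at offset 13: 0xE3 = 11100011 → 3-byte char (#6). Advance 3.
Byte at offset 16: 0xE8 = 11101000 → 3-byte char (#7). Advance 3.
Byte at offset 19: 0xF0 = 11110000 → 4-byte char (#8). Advance 4.
Byte at offset 23: 0xD0 = 11010000 → 2-byte char (#9). Advance 2.
Byte at offset 25: 0xE2 = 11100010 → 3-byte char (#10). Advance 3.
Byte at offset 28: 0xE1 = 11100001 → 3-byte char (#11). Advance 3.
Reached end at offset 31 after 11 code points.

11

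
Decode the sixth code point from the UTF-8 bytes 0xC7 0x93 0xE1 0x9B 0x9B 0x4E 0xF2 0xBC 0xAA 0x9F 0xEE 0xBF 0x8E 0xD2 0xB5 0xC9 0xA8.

U+04B5

Offset 0: leading byte 0xC7 = 11000111 → 2-byte char #1 = C7 93.
Offset 2: leading byte 0xE1 = 11100001 → 3-byte char #2 = E1 9B 9B.
Offset 5: leading byte 0x4E = 01001110 → 1-byte char #3 = 4E.
Offset 6: leading byte 0xF2 = 11110010 → 4-byte char #4 = F2 BC AA 9F.
Offset 10: leading byte 0xEE = 11101110 → 3-byte char #5 = EE BF 8E.
Offset 13: leading byte 0xD2 = 11010010 → 2-byte char #6 = D2 B5.
Leading byte 0xD2 = 11010010 matches 110xxxxx → 2-byte sequence.
Byte 1: 0xD2 = 11010010, payload 10010 (5 bits).
Byte 2: 0xB5 = 10110101 (10xxxxxx ✓), payload 110101.
Concatenate: 10010110101 = 0x4B5 (11 bits → U+04B5).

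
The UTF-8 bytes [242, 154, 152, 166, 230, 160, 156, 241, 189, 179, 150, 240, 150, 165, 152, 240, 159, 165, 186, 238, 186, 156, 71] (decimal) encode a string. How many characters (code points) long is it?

7

Byte at offset 0: 0xF2 = 11110010 → 4-byte char (#1). Advance 4.
Byte at offset 4: 0xE6 = 11100110 → 3-byte char (#2). Advance 3.
Byte at offset 7: 0xF1 = 11110001 → 4-byte char (#3). Advance 4.
Byte at offset 11: 0xF0 = 11110000 → 4-byte char (#4). Advance 4.
Byte at offset 15: 0xF0 = 11110000 → 4-byte char (#5). Advance 4.
Byte at offset 19: 0xEE = 11101110 → 3-byte char (#6). Advance 3.
Byte at offset 22: 0x47 = 01000111 → 1-byte char (#7). Advance 1.
Reached end at offset 23 after 7 code points.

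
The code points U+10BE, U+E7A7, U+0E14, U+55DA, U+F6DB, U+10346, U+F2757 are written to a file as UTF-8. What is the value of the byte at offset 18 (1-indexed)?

1-indexed offset 18 is 0-indexed offset 17.
U+10BE → 3-byte form E1 82 BE at offsets 0–2.
U+E7A7 → 3-byte form EE 9E A7 at offsets 3–5.
U+0E14 → 3-byte form E0 B8 94 at offsets 6–8.
U+55DA → 3-byte form E5 97 9A at offsets 9–11.
U+F6DB → 3-byte form EF 9B 9B at offsets 12–14.
U+10346 → 4-byte form F0 90 8D 86 at offsets 15–18.
Offset 17 falls in char 6's range; it's byte 3 of F0 90 8D 86 = 0x8D.

0x8D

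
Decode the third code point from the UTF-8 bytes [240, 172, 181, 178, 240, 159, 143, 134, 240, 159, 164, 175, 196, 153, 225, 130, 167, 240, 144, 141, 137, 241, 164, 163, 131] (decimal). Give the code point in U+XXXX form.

Offset 0: leading byte 0xF0 = 11110000 → 4-byte char #1 = F0 AC B5 B2.
Offset 4: leading byte 0xF0 = 11110000 → 4-byte char #2 = F0 9F 8F 86.
Offset 8: leading byte 0xF0 = 11110000 → 4-byte char #3 = F0 9F A4 AF.
Leading byte 0xF0 = 11110000 matches 11110xxx → 4-byte sequence.
Byte 1: 0xF0 = 11110000, payload 000 (3 bits).
Byte 2: 0x9F = 10011111 (10xxxxxx ✓), payload 011111.
Byte 3: 0xA4 = 10100100 (10xxxxxx ✓), payload 100100.
Byte 4: 0xAF = 10101111 (10xxxxxx ✓), payload 101111.
Concatenate: 000011111100100101111 = 0x1F92F (21 bits → U+1F92F).

U+1F92F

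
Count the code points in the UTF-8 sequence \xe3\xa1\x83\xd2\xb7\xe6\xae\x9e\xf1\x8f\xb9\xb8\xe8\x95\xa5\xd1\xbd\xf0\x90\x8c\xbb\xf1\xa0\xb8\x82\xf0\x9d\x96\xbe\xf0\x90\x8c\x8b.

Byte at offset 0: 0xE3 = 11100011 → 3-byte char (#1). Advance 3.
Byte at offset 3: 0xD2 = 11010010 → 2-byte char (#2). Advance 2.
Byte at offset 5: 0xE6 = 11100110 → 3-byte char (#3). Advance 3.
Byte at offset 8: 0xF1 = 11110001 → 4-byte char (#4). Advance 4.
Byte at offset 12: 0xE8 = 11101000 → 3-byte char (#5). Advance 3.
Byte at offset 15: 0xD1 = 11010001 → 2-byte char (#6). Advance 2.
Byte at offset 17: 0xF0 = 11110000 → 4-byte char (#7). Advance 4.
Byte at offset 21: 0xF1 = 11110001 → 4-byte char (#8). Advance 4.
Byte at offset 25: 0xF0 = 11110000 → 4-byte char (#9). Advance 4.
Byte at offset 29: 0xF0 = 11110000 → 4-byte char (#10). Advance 4.
Reached end at offset 33 after 10 code points.

10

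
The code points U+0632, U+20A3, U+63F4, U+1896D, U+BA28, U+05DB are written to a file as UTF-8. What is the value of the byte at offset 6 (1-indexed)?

0xE6

1-indexed offset 6 is 0-indexed offset 5.
U+0632 → 2-byte form D8 B2 at offsets 0–1.
U+20A3 → 3-byte form E2 82 A3 at offsets 2–4.
U+63F4 → 3-byte form E6 8F B4 at offsets 5–7.
Offset 5 falls in char 3's range; it's byte 1 of E6 8F B4 = 0xE6.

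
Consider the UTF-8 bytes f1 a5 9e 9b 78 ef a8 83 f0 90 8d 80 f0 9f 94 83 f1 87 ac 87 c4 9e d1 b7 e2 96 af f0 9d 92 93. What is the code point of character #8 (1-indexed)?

Offset 0: leading byte 0xF1 = 11110001 → 4-byte char #1 = F1 A5 9E 9B.
Offset 4: leading byte 0x78 = 01111000 → 1-byte char #2 = 78.
Offset 5: leading byte 0xEF = 11101111 → 3-byte char #3 = EF A8 83.
Offset 8: leading byte 0xF0 = 11110000 → 4-byte char #4 = F0 90 8D 80.
Offset 12: leading byte 0xF0 = 11110000 → 4-byte char #5 = F0 9F 94 83.
Offset 16: leading byte 0xF1 = 11110001 → 4-byte char #6 = F1 87 AC 87.
Offset 20: leading byte 0xC4 = 11000100 → 2-byte char #7 = C4 9E.
Offset 22: leading byte 0xD1 = 11010001 → 2-byte char #8 = D1 B7.
Leading byte 0xD1 = 11010001 matches 110xxxxx → 2-byte sequence.
Byte 1: 0xD1 = 11010001, payload 10001 (5 bits).
Byte 2: 0xB7 = 10110111 (10xxxxxx ✓), payload 110111.
Concatenate: 10001110111 = 0x477 (11 bits → U+0477).

U+0477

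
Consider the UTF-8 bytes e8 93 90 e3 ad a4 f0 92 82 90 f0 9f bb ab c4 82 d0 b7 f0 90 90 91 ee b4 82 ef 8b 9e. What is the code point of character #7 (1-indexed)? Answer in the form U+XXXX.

Offset 0: leading byte 0xE8 = 11101000 → 3-byte char #1 = E8 93 90.
Offset 3: leading byte 0xE3 = 11100011 → 3-byte char #2 = E3 AD A4.
Offset 6: leading byte 0xF0 = 11110000 → 4-byte char #3 = F0 92 82 90.
Offset 10: leading byte 0xF0 = 11110000 → 4-byte char #4 = F0 9F BB AB.
Offset 14: leading byte 0xC4 = 11000100 → 2-byte char #5 = C4 82.
Offset 16: leading byte 0xD0 = 11010000 → 2-byte char #6 = D0 B7.
Offset 18: leading byte 0xF0 = 11110000 → 4-byte char #7 = F0 90 90 91.
Leading byte 0xF0 = 11110000 matches 11110xxx → 4-byte sequence.
Byte 1: 0xF0 = 11110000, payload 000 (3 bits).
Byte 2: 0x90 = 10010000 (10xxxxxx ✓), payload 010000.
Byte 3: 0x90 = 10010000 (10xxxxxx ✓), payload 010000.
Byte 4: 0x91 = 10010001 (10xxxxxx ✓), payload 010001.
Concatenate: 000010000010000010001 = 0x10411 (21 bits → U+10411).

U+10411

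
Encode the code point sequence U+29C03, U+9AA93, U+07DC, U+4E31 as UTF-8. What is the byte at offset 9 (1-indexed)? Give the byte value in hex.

0xDF

1-indexed offset 9 is 0-indexed offset 8.
U+29C03 → 4-byte form F0 A9 B0 83 at offsets 0–3.
U+9AA93 → 4-byte form F2 9A AA 93 at offsets 4–7.
U+07DC → 2-byte form DF 9C at offsets 8–9.
Offset 8 falls in char 3's range; it's byte 1 of DF 9C = 0xDF.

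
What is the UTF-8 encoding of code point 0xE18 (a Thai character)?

E0 B8 98

U+0E18 = 0xE18 = 3608 decimal. In range U+0800–U+FFFF → 3-byte form: 1110xxxx 10xxxxxx 10xxxxxx.
Binary (16 bits): 0000111000011000.
Split 4+6+6: 0000 | 111000 | 011000.
Byte 1: 11100000 = 0xE0.
Byte 2: 10111000 = 0xB8.
Byte 3: 10011000 = 0x98.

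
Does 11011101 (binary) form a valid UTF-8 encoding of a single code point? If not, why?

invalid (sequence truncated)

Leading byte 0xDD = 11011101 → 2-byte form, but only 1 byte is present.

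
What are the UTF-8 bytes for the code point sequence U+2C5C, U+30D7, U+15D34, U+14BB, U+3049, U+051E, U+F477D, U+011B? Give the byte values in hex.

E2 B1 9C E3 83 97 F0 95 B4 B4 E1 92 BB E3 81 89 D4 9E F3 B4 9D BD C4 9B

U+2C5C: 3-byte form → E2 B1 9C.
U+30D7: 3-byte form → E3 83 97.
U+15D34: 4-byte form → F0 95 B4 B4.
U+14BB: 3-byte form → E1 92 BB.
U+3049: 3-byte form → E3 81 89.
U+051E: 2-byte form → D4 9E.
U+F477D: 4-byte form → F3 B4 9D BD.
U+011B: 2-byte form → C4 9B.
Concatenated (24 bytes): E2 B1 9C E3 83 97 F0 95 B4 B4 E1 92 BB E3 81 89 D4 9E F3 B4 9D BD C4 9B.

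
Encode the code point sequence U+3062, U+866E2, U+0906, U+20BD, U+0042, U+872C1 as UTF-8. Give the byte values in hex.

U+3062: 3-byte form → E3 81 A2.
U+866E2: 4-byte form → F2 86 9B A2.
U+0906: 3-byte form → E0 A4 86.
U+20BD: 3-byte form → E2 82 BD.
U+0042: 1-byte form → 42.
U+872C1: 4-byte form → F2 87 8B 81.
Concatenated (18 bytes): E3 81 A2 F2 86 9B A2 E0 A4 86 E2 82 BD 42 F2 87 8B 81.

E3 81 A2 F2 86 9B A2 E0 A4 86 E2 82 BD 42 F2 87 8B 81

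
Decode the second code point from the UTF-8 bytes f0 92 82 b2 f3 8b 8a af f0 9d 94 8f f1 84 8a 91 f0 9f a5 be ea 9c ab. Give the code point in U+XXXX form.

U+CB2AF

Offset 0: leading byte 0xF0 = 11110000 → 4-byte char #1 = F0 92 82 B2.
Offset 4: leading byte 0xF3 = 11110011 → 4-byte char #2 = F3 8B 8A AF.
Leading byte 0xF3 = 11110011 matches 11110xxx → 4-byte sequence.
Byte 1: 0xF3 = 11110011, payload 011 (3 bits).
Byte 2: 0x8B = 10001011 (10xxxxxx ✓), payload 001011.
Byte 3: 0x8A = 10001010 (10xxxxxx ✓), payload 001010.
Byte 4: 0xAF = 10101111 (10xxxxxx ✓), payload 101111.
Concatenate: 011001011001010101111 = 0xCB2AF (21 bits → U+CB2AF).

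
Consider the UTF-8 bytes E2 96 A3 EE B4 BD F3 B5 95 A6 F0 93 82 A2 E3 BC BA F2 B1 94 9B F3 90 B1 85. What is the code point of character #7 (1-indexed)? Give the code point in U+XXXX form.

Offset 0: leading byte 0xE2 = 11100010 → 3-byte char #1 = E2 96 A3.
Offset 3: leading byte 0xEE = 11101110 → 3-byte char #2 = EE B4 BD.
Offset 6: leading byte 0xF3 = 11110011 → 4-byte char #3 = F3 B5 95 A6.
Offset 10: leading byte 0xF0 = 11110000 → 4-byte char #4 = F0 93 82 A2.
Offset 14: leading byte 0xE3 = 11100011 → 3-byte char #5 = E3 BC BA.
Offset 17: leading byte 0xF2 = 11110010 → 4-byte char #6 = F2 B1 94 9B.
Offset 21: leading byte 0xF3 = 11110011 → 4-byte char #7 = F3 90 B1 85.
Leading byte 0xF3 = 11110011 matches 11110xxx → 4-byte sequence.
Byte 1: 0xF3 = 11110011, payload 011 (3 bits).
Byte 2: 0x90 = 10010000 (10xxxxxx ✓), payload 010000.
Byte 3: 0xB1 = 10110001 (10xxxxxx ✓), payload 110001.
Byte 4: 0x85 = 10000101 (10xxxxxx ✓), payload 000101.
Concatenate: 011010000110001000101 = 0xD0C45 (21 bits → U+D0C45).

U+D0C45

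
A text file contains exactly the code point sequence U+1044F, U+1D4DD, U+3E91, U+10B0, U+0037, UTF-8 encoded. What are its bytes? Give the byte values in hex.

U+1044F: 4-byte form → F0 90 91 8F.
U+1D4DD: 4-byte form → F0 9D 93 9D.
U+3E91: 3-byte form → E3 BA 91.
U+10B0: 3-byte form → E1 82 B0.
U+0037: 1-byte form → 37.
Concatenated (15 bytes): F0 90 91 8F F0 9D 93 9D E3 BA 91 E1 82 B0 37.

F0 90 91 8F F0 9D 93 9D E3 BA 91 E1 82 B0 37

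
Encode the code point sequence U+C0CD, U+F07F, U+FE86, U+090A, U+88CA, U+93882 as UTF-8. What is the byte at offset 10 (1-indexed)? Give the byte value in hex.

1-indexed offset 10 is 0-indexed offset 9.
U+C0CD → 3-byte form EC 83 8D at offsets 0–2.
U+F07F → 3-byte form EF 81 BF at offsets 3–5.
U+FE86 → 3-byte form EF BA 86 at offsets 6–8.
U+090A → 3-byte form E0 A4 8A at offsets 9–11.
Offset 9 falls in char 4's range; it's byte 1 of E0 A4 8A = 0xE0.

0xE0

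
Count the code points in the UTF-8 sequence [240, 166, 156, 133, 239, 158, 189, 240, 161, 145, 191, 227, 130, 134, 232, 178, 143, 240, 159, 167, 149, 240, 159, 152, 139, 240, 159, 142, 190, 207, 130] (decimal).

Byte at offset 0: 0xF0 = 11110000 → 4-byte char (#1). Advance 4.
Byte at offset 4: 0xEF = 11101111 → 3-byte char (#2). Advance 3.
Byte at offset 7: 0xF0 = 11110000 → 4-byte char (#3). Advance 4.
Byte at offset 11: 0xE3 = 11100011 → 3-byte char (#4). Advance 3.
Byte at offset 14: 0xE8 = 11101000 → 3-byte char (#5). Advance 3.
Byte at offset 17: 0xF0 = 11110000 → 4-byte char (#6). Advance 4.
Byte at offset 21: 0xF0 = 11110000 → 4-byte char (#7). Advance 4.
Byte at offset 25: 0xF0 = 11110000 → 4-byte char (#8). Advance 4.
Byte at offset 29: 0xCF = 11001111 → 2-byte char (#9). Advance 2.
Reached end at offset 31 after 9 code points.

9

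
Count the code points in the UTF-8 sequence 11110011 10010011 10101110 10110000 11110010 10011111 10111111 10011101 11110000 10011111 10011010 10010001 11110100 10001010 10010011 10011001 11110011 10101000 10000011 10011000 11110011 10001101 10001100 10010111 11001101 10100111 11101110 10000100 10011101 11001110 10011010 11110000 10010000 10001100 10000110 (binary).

10

Byte at offset 0: 0xF3 = 11110011 → 4-byte char (#1). Advance 4.
Byte at offset 4: 0xF2 = 11110010 → 4-byte char (#2). Advance 4.
Byte at offset 8: 0xF0 = 11110000 → 4-byte char (#3). Advance 4.
Byte at offset 12: 0xF4 = 11110100 → 4-byte char (#4). Advance 4.
Byte at offset 16: 0xF3 = 11110011 → 4-byte char (#5). Advance 4.
Byte at offset 20: 0xF3 = 11110011 → 4-byte char (#6). Advance 4.
Byte at offset 24: 0xCD = 11001101 → 2-byte char (#7). Advance 2.
Byte at offset 26: 0xEE = 11101110 → 3-byte char (#8). Advance 3.
Byte at offset 29: 0xCE = 11001110 → 2-byte char (#9). Advance 2.
Byte at offset 31: 0xF0 = 11110000 → 4-byte char (#10). Advance 4.
Reached end at offset 35 after 10 code points.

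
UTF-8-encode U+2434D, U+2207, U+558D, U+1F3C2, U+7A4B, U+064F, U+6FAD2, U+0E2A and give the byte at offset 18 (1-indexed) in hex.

0xD9

1-indexed offset 18 is 0-indexed offset 17.
U+2434D → 4-byte form F0 A4 8D 8D at offsets 0–3.
U+2207 → 3-byte form E2 88 87 at offsets 4–6.
U+558D → 3-byte form E5 96 8D at offsets 7–9.
U+1F3C2 → 4-byte form F0 9F 8F 82 at offsets 10–13.
U+7A4B → 3-byte form E7 A9 8B at offsets 14–16.
U+064F → 2-byte form D9 8F at offsets 17–18.
Offset 17 falls in char 6's range; it's byte 1 of D9 8F = 0xD9.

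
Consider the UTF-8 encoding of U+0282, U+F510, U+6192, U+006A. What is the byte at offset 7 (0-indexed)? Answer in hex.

U+0282 → 2-byte form CA 82 at offsets 0–1.
U+F510 → 3-byte form EF 94 90 at offsets 2–4.
U+6192 → 3-byte form E6 86 92 at offsets 5–7.
Offset 7 falls in char 3's range; it's byte 3 of E6 86 92 = 0x92.

0x92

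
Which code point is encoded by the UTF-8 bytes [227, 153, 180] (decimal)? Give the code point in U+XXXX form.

U+3674

Leading byte 0xE3 = 11100011 matches 1110xxxx → 3-byte sequence.
Byte 1: 0xE3 = 11100011, payload 0011 (4 bits).
Byte 2: 0x99 = 10011001 (10xxxxxx ✓), payload 011001.
Byte 3: 0xB4 = 10110100 (10xxxxxx ✓), payload 110100.
Concatenate: 0011011001110100 = 0x3674 (16 bits → U+3674).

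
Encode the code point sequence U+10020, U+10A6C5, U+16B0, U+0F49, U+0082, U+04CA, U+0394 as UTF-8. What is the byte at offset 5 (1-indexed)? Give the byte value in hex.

1-indexed offset 5 is 0-indexed offset 4.
U+10020 → 4-byte form F0 90 80 A0 at offsets 0–3.
U+10A6C5 → 4-byte form F4 8A 9B 85 at offsets 4–7.
Offset 4 falls in char 2's range; it's byte 1 of F4 8A 9B 85 = 0xF4.

0xF4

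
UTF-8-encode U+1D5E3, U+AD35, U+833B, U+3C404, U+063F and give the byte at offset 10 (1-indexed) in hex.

0xBB

1-indexed offset 10 is 0-indexed offset 9.
U+1D5E3 → 4-byte form F0 9D 97 A3 at offsets 0–3.
U+AD35 → 3-byte form EA B4 B5 at offsets 4–6.
U+833B → 3-byte form E8 8C BB at offsets 7–9.
Offset 9 falls in char 3's range; it's byte 3 of E8 8C BB = 0xBB.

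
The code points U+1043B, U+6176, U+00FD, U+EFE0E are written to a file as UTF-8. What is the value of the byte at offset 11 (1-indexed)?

0xAF

1-indexed offset 11 is 0-indexed offset 10.
U+1043B → 4-byte form F0 90 90 BB at offsets 0–3.
U+6176 → 3-byte form E6 85 B6 at offsets 4–6.
U+00FD → 2-byte form C3 BD at offsets 7–8.
U+EFE0E → 4-byte form F3 AF B8 8E at offsets 9–12.
Offset 10 falls in char 4's range; it's byte 2 of F3 AF B8 8E = 0xAF.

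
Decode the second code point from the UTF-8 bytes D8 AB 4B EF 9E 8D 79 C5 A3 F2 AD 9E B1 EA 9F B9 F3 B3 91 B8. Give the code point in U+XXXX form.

U+004B

Offset 0: leading byte 0xD8 = 11011000 → 2-byte char #1 = D8 AB.
Offset 2: leading byte 0x4B = 01001011 → 1-byte char #2 = 4B.
Leading byte 0x4B = 01001011 matches 0xxxxxxx → 1-byte sequence.
Byte 1: 0x4B = 01001011, payload 1001011 (7 bits).
Concatenate: 1001011 = 0x4B (7 bits → U+004B).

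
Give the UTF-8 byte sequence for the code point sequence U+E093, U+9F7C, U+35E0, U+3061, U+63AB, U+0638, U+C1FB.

EE 82 93 E9 BD BC E3 97 A0 E3 81 A1 E6 8E AB D8 B8 EC 87 BB

U+E093: 3-byte form → EE 82 93.
U+9F7C: 3-byte form → E9 BD BC.
U+35E0: 3-byte form → E3 97 A0.
U+3061: 3-byte form → E3 81 A1.
U+63AB: 3-byte form → E6 8E AB.
U+0638: 2-byte form → D8 B8.
U+C1FB: 3-byte form → EC 87 BB.
Concatenated (20 bytes): EE 82 93 E9 BD BC E3 97 A0 E3 81 A1 E6 8E AB D8 B8 EC 87 BB.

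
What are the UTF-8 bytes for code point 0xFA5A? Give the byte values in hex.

EF A9 9A

U+FA5A = 0xFA5A = 64090 decimal. In range U+0800–U+FFFF → 3-byte form: 1110xxxx 10xxxxxx 10xxxxxx.
Binary (16 bits): 1111101001011010.
Split 4+6+6: 1111 | 101001 | 011010.
Byte 1: 11101111 = 0xEF.
Byte 2: 10101001 = 0xA9.
Byte 3: 10011010 = 0x9A.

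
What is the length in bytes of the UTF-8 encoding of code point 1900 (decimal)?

2

U+076C = 0x76C. UTF-8 uses 1 byte below 0x80, 2 below 0x800, 3 below 0x10000, 4 up to 0x10FFFF. 0x76C is in U+0080–U+07FF → 2 bytes.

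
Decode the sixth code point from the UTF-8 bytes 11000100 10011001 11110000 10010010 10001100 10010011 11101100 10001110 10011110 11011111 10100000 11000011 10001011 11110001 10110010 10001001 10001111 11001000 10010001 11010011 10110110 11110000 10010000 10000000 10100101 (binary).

U+7224F

Offset 0: leading byte 0xC4 = 11000100 → 2-byte char #1 = C4 99.
Offset 2: leading byte 0xF0 = 11110000 → 4-byte char #2 = F0 92 8C 93.
Offset 6: leading byte 0xEC = 11101100 → 3-byte char #3 = EC 8E 9E.
Offset 9: leading byte 0xDF = 11011111 → 2-byte char #4 = DF A0.
Offset 11: leading byte 0xC3 = 11000011 → 2-byte char #5 = C3 8B.
Offset 13: leading byte 0xF1 = 11110001 → 4-byte char #6 = F1 B2 89 8F.
Leading byte 0xF1 = 11110001 matches 11110xxx → 4-byte sequence.
Byte 1: 0xF1 = 11110001, payload 001 (3 bits).
Byte 2: 0xB2 = 10110010 (10xxxxxx ✓), payload 110010.
Byte 3: 0x89 = 10001001 (10xxxxxx ✓), payload 001001.
Byte 4: 0x8F = 10001111 (10xxxxxx ✓), payload 001111.
Concatenate: 001110010001001001111 = 0x7224F (21 bits → U+7224F).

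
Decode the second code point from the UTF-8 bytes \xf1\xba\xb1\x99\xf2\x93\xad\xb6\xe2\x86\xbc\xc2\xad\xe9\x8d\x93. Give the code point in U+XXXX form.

Offset 0: leading byte 0xF1 = 11110001 → 4-byte char #1 = F1 BA B1 99.
Offset 4: leading byte 0xF2 = 11110010 → 4-byte char #2 = F2 93 AD B6.
Leading byte 0xF2 = 11110010 matches 11110xxx → 4-byte sequence.
Byte 1: 0xF2 = 11110010, payload 010 (3 bits).
Byte 2: 0x93 = 10010011 (10xxxxxx ✓), payload 010011.
Byte 3: 0xAD = 10101101 (10xxxxxx ✓), payload 101101.
Byte 4: 0xB6 = 10110110 (10xxxxxx ✓), payload 110110.
Concatenate: 010010011101101110110 = 0x93B76 (21 bits → U+93B76).

U+93B76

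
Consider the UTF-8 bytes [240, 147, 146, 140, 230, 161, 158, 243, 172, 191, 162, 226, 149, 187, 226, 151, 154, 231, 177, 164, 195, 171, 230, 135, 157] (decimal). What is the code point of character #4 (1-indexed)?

Offset 0: leading byte 0xF0 = 11110000 → 4-byte char #1 = F0 93 92 8C.
Offset 4: leading byte 0xE6 = 11100110 → 3-byte char #2 = E6 A1 9E.
Offset 7: leading byte 0xF3 = 11110011 → 4-byte char #3 = F3 AC BF A2.
Offset 11: leading byte 0xE2 = 11100010 → 3-byte char #4 = E2 95 BB.
Leading byte 0xE2 = 11100010 matches 1110xxxx → 3-byte sequence.
Byte 1: 0xE2 = 11100010, payload 0010 (4 bits).
Byte 2: 0x95 = 10010101 (10xxxxxx ✓), payload 010101.
Byte 3: 0xBB = 10111011 (10xxxxxx ✓), payload 111011.
Concatenate: 0010010101111011 = 0x257B (16 bits → U+257B).

U+257B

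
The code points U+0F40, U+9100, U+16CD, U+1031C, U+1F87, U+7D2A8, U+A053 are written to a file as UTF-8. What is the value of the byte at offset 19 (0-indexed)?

0xA8

U+0F40 → 3-byte form E0 BD 80 at offsets 0–2.
U+9100 → 3-byte form E9 84 80 at offsets 3–5.
U+16CD → 3-byte form E1 9B 8D at offsets 6–8.
U+1031C → 4-byte form F0 90 8C 9C at offsets 9–12.
U+1F87 → 3-byte form E1 BE 87 at offsets 13–15.
U+7D2A8 → 4-byte form F1 BD 8A A8 at offsets 16–19.
Offset 19 falls in char 6's range; it's byte 4 of F1 BD 8A A8 = 0xA8.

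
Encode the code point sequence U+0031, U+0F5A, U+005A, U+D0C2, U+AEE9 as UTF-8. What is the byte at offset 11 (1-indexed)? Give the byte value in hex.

1-indexed offset 11 is 0-indexed offset 10.
U+0031 → 1-byte form 31 at offsets 0–0.
U+0F5A → 3-byte form E0 BD 9A at offsets 1–3.
U+005A → 1-byte form 5A at offsets 4–4.
U+D0C2 → 3-byte form ED 83 82 at offsets 5–7.
U+AEE9 → 3-byte form EA BB A9 at offsets 8–10.
Offset 10 falls in char 5's range; it's byte 3 of EA BB A9 = 0xA9.

0xA9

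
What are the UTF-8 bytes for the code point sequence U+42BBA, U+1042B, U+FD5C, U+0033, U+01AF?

U+42BBA: 4-byte form → F1 82 AE BA.
U+1042B: 4-byte form → F0 90 90 AB.
U+FD5C: 3-byte form → EF B5 9C.
U+0033: 1-byte form → 33.
U+01AF: 2-byte form → C6 AF.
Concatenated (14 bytes): F1 82 AE BA F0 90 90 AB EF B5 9C 33 C6 AF.

F1 82 AE BA F0 90 90 AB EF B5 9C 33 C6 AF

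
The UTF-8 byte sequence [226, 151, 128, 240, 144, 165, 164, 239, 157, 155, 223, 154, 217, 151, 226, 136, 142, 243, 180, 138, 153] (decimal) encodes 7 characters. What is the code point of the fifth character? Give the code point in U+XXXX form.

Offset 0: leading byte 0xE2 = 11100010 → 3-byte char #1 = E2 97 80.
Offset 3: leading byte 0xF0 = 11110000 → 4-byte char #2 = F0 90 A5 A4.
Offset 7: leading byte 0xEF = 11101111 → 3-byte char #3 = EF 9D 9B.
Offset 10: leading byte 0xDF = 11011111 → 2-byte char #4 = DF 9A.
Offset 12: leading byte 0xD9 = 11011001 → 2-byte char #5 = D9 97.
Leading byte 0xD9 = 11011001 matches 110xxxxx → 2-byte sequence.
Byte 1: 0xD9 = 11011001, payload 11001 (5 bits).
Byte 2: 0x97 = 10010111 (10xxxxxx ✓), payload 010111.
Concatenate: 11001010111 = 0x657 (11 bits → U+0657).

U+0657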